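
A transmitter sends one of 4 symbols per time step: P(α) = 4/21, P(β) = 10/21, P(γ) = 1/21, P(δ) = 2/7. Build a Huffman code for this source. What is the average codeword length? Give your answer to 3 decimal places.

Repeatedly combine the two least-probable nodes; the expected code length is the sum of the merged weights.
merge 1/21 + 4/21 → 5/21
merge 5/21 + 2/7 → 11/21
merge 10/21 + 11/21 → 1
L = 5/21 + 11/21 + 1 = 37/21 ≈ 1.762 bits/symbol.

1.762 bits/symbol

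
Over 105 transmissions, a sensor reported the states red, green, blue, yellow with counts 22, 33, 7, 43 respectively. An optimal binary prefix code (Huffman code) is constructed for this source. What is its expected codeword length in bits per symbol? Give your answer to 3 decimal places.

Probabilities are the counts divided by 105.
Repeatedly combine the two least-probable nodes; the expected code length is the sum of the merged weights.
merge 1/15 + 22/105 → 29/105
merge 29/105 + 11/35 → 62/105
merge 43/105 + 62/105 → 1
L = 29/105 + 62/105 + 1 = 28/15 ≈ 1.867 bits/symbol.

1.867 bits/symbol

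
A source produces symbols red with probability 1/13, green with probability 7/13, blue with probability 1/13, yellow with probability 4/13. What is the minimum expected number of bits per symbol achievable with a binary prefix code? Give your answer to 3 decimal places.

1.615 bits/symbol

Repeatedly combine the two least-probable nodes; the expected code length is the sum of the merged weights.
merge 1/13 + 1/13 → 2/13
merge 2/13 + 4/13 → 6/13
merge 6/13 + 7/13 → 1
L = 2/13 + 6/13 + 1 = 21/13 ≈ 1.615 bits/symbol.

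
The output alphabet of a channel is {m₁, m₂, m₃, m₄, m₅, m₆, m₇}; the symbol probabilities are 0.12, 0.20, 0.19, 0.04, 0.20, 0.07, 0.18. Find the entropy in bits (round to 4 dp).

H = −Σ pᵢ log₂ pᵢ.
−0.12·log₂(0.12) = 0.3671
−0.20·log₂(0.20) = 0.4644
−0.19·log₂(0.19) = 0.4552
−0.04·log₂(0.04) = 0.1858
−0.20·log₂(0.20) = 0.4644
−0.07·log₂(0.07) = 0.2686
−0.18·log₂(0.18) = 0.4453
Sum ≈ 2.6507 → 2.6507 bits.

2.6507 bits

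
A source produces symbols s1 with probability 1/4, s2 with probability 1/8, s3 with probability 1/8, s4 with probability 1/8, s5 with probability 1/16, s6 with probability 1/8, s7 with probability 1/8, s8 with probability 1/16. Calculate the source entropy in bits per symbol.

2.875 bits

Each probability is a power of 1/2, so log₂(1/p) is an integer.
H = Σ p·log₂(1/p) = 1/4·2 + 1/8·3 + 1/8·3 + 1/8·3 + 1/16·4 + 1/8·3 + 1/8·3 + 1/16·4 = 2.875 bits.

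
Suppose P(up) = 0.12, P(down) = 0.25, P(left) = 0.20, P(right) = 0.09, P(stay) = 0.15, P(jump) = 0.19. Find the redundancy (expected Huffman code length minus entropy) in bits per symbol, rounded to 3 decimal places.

Entropy H = −Σ p log₂ p ≈ 2.5099 bits.
Huffman merges: 9/100+3/25→21/100; 3/20+19/100→17/50; 1/5+21/100→41/100; 1/4+17/50→59/100; 41/100+59/100→1. L = 51/20 ≈ 2.5500.
L − H = 2.5500 − 2.5099 = 0.040 bits.

0.040 bits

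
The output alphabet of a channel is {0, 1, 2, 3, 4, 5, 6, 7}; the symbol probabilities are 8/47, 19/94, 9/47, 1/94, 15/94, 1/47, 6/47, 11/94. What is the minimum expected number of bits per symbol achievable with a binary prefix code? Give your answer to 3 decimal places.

Repeatedly combine the two least-probable nodes; the expected code length is the sum of the merged weights.
merge 1/94 + 1/47 → 3/94
merge 3/94 + 11/94 → 7/47
merge 6/47 + 7/47 → 13/47
merge 15/94 + 8/47 → 31/94
merge 9/47 + 19/94 → 37/94
merge 13/47 + 31/94 → 57/94
merge 37/94 + 57/94 → 1
L = 3/94 + 7/47 + 13/47 + 31/94 + 37/94 + 57/94 + 1 = 131/47 ≈ 2.787 bits/symbol.

2.787 bits/symbol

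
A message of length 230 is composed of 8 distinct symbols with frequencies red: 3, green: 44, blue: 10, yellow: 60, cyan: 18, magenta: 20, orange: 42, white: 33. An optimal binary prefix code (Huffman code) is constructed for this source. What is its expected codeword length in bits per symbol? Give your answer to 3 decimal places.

2.739 bits/symbol

Probabilities are the counts divided by 230.
Repeatedly combine the two least-probable nodes; the expected code length is the sum of the merged weights.
merge 3/230 + 1/23 → 13/230
merge 13/230 + 9/115 → 31/230
merge 2/23 + 31/230 → 51/230
merge 33/230 + 21/115 → 15/46
merge 22/115 + 51/230 → 19/46
merge 6/23 + 15/46 → 27/46
merge 19/46 + 27/46 → 1
L = 13/230 + 31/230 + 51/230 + 15/46 + 19/46 + 27/46 + 1 = 63/23 ≈ 2.739 bits/symbol.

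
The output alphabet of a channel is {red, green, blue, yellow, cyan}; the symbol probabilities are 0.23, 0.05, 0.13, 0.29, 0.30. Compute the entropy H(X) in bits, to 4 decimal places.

2.1254 bits

H = −Σ pᵢ log₂ pᵢ.
−0.23·log₂(0.23) = 0.4877
−0.05·log₂(0.05) = 0.2161
−0.13·log₂(0.13) = 0.3826
−0.29·log₂(0.29) = 0.5179
−0.30·log₂(0.30) = 0.5211
Sum ≈ 2.1254 → 2.1254 bits.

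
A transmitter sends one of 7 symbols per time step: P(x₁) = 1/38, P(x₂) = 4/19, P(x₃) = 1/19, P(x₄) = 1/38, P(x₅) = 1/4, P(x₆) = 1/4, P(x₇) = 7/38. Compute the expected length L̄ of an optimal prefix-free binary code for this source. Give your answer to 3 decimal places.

Repeatedly combine the two least-probable nodes; the expected code length is the sum of the merged weights.
merge 1/38 + 1/38 → 1/19
merge 1/19 + 1/19 → 2/19
merge 2/19 + 7/38 → 11/38
merge 4/19 + 1/4 → 35/76
merge 1/4 + 11/38 → 41/76
merge 35/76 + 41/76 → 1
L = 1/19 + 2/19 + 11/38 + 35/76 + 41/76 + 1 = 93/38 ≈ 2.447 bits/symbol.

2.447 bits/symbol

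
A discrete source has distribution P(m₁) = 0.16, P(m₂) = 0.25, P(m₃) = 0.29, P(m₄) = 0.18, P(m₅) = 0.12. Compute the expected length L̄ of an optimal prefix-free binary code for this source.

Repeatedly combine the two least-probable nodes; the expected code length is the sum of the merged weights.
merge 3/25 + 4/25 → 7/25
merge 9/50 + 1/4 → 43/100
merge 7/25 + 29/100 → 57/100
merge 43/100 + 57/100 → 1
L = 7/25 + 43/100 + 57/100 + 1 = 57/25 = 2.28 bits/symbol.

2.28 bits/symbol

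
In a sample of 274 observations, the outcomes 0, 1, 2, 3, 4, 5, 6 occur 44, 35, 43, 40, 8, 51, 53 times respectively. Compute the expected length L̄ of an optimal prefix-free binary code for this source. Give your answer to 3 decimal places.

2.777 bits/symbol

Probabilities are the counts divided by 274.
Repeatedly combine the two least-probable nodes; the expected code length is the sum of the merged weights.
merge 4/137 + 35/274 → 43/274
merge 20/137 + 43/274 → 83/274
merge 43/274 + 22/137 → 87/274
merge 51/274 + 53/274 → 52/137
merge 83/274 + 87/274 → 85/137
merge 52/137 + 85/137 → 1
L = 43/274 + 83/274 + 87/274 + 52/137 + 85/137 + 1 = 761/274 ≈ 2.777 bits/symbol.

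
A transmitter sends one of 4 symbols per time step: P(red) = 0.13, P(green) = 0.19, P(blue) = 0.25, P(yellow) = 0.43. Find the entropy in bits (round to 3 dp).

H = −Σ pᵢ log₂ pᵢ.
−0.13·log₂(0.13) = 0.3826
−0.19·log₂(0.19) = 0.4552
−0.25·log₂(0.25) = 0.5000
−0.43·log₂(0.43) = 0.5236
Sum ≈ 1.8614 → 1.861 bits.

1.861 bits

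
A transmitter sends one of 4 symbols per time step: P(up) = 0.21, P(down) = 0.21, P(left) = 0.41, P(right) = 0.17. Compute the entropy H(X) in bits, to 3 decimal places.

H = −Σ pᵢ log₂ pᵢ.
−0.21·log₂(0.21) = 0.4728
−0.21·log₂(0.21) = 0.4728
−0.41·log₂(0.41) = 0.5274
−0.17·log₂(0.17) = 0.4346
Sum ≈ 1.9076 → 1.908 bits.

1.908 bits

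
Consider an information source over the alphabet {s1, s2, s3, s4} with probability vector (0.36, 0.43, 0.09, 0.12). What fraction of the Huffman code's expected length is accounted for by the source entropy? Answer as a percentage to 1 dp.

97.4%

Entropy H = −Σ p log₂ p ≈ 1.7339 bits.
Huffman merges: 9/100+3/25→21/100; 21/100+9/25→57/100; 43/100+57/100→1. L = 89/50 ≈ 1.7800.
Efficiency = H/L = 1.7339/1.7800 = 97.4%.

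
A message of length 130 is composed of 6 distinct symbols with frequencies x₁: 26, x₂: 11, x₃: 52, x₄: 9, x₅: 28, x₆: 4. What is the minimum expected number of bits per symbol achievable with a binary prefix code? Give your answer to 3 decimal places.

Probabilities are the counts divided by 130.
Repeatedly combine the two least-probable nodes; the expected code length is the sum of the merged weights.
merge 2/65 + 9/130 → 1/10
merge 11/130 + 1/10 → 12/65
merge 12/65 + 1/5 → 5/13
merge 14/65 + 5/13 → 3/5
merge 2/5 + 3/5 → 1
L = 1/10 + 12/65 + 5/13 + 3/5 + 1 = 59/26 ≈ 2.269 bits/symbol.

2.269 bits/symbol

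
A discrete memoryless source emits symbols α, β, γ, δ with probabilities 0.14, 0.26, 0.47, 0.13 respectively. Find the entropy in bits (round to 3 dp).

1.797 bits

H = −Σ pᵢ log₂ pᵢ.
−0.14·log₂(0.14) = 0.3971
−0.26·log₂(0.26) = 0.5053
−0.47·log₂(0.47) = 0.5120
−0.13·log₂(0.13) = 0.3826
Sum ≈ 1.7970 → 1.797 bits.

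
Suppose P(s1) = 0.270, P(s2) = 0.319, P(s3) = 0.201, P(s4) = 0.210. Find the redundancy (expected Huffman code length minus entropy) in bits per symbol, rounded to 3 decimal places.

Entropy H = −Σ p log₂ p ≈ 1.9739 bits.
Huffman merges: 201/1000+21/100→411/1000; 27/100+319/1000→589/1000; 411/1000+589/1000→1. L = 2 ≈ 2.0000.
L − H = 2.0000 − 1.9739 = 0.026 bits.

0.026 bits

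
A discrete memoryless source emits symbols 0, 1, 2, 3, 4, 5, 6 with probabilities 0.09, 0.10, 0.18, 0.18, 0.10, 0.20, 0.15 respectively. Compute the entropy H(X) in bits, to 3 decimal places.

H = −Σ pᵢ log₂ pᵢ.
−0.09·log₂(0.09) = 0.3127
−0.10·log₂(0.10) = 0.3322
−0.18·log₂(0.18) = 0.4453
−0.18·log₂(0.18) = 0.4453
−0.10·log₂(0.10) = 0.3322
−0.20·log₂(0.20) = 0.4644
−0.15·log₂(0.15) = 0.4105
Sum ≈ 2.7426 → 2.743 bits.

2.743 bits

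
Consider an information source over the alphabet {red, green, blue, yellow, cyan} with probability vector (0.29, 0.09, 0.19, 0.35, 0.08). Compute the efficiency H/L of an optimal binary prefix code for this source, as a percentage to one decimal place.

Entropy H = −Σ p log₂ p ≈ 2.1074 bits.
Huffman merges: 2/25+9/100→17/100; 17/100+19/100→9/25; 29/100+7/20→16/25; 9/25+16/25→1. L = 217/100 ≈ 2.1700.
Efficiency = H/L = 2.1074/2.1700 = 97.1%.

97.1%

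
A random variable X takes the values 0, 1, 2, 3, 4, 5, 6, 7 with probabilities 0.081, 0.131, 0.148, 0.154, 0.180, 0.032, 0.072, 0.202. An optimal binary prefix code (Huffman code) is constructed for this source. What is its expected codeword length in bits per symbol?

2.902 bits/symbol

Repeatedly combine the two least-probable nodes; the expected code length is the sum of the merged weights.
merge 4/125 + 9/125 → 13/125
merge 81/1000 + 13/125 → 37/200
merge 131/1000 + 37/250 → 279/1000
merge 77/500 + 9/50 → 167/500
merge 37/200 + 101/500 → 387/1000
merge 279/1000 + 167/500 → 613/1000
merge 387/1000 + 613/1000 → 1
L = 13/125 + 37/200 + 279/1000 + 167/500 + 387/1000 + 613/1000 + 1 = 1451/500 = 2.902 bits/symbol.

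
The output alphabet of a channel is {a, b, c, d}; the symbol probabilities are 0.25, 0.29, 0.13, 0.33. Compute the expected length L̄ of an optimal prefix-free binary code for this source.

2 bits/symbol

Repeatedly combine the two least-probable nodes; the expected code length is the sum of the merged weights.
merge 13/100 + 1/4 → 19/50
merge 29/100 + 33/100 → 31/50
merge 19/50 + 31/50 → 1
L = 19/50 + 31/50 + 1 = 2 bits/symbol.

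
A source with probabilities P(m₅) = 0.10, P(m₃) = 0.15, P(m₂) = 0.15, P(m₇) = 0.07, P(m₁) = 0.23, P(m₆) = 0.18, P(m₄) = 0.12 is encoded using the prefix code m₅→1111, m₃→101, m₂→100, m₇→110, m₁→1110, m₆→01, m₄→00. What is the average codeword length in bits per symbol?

3.03 bits/symbol

L̄ = Σ pᵢ·ℓᵢ = 0.10·4 + 0.15·3 + 0.15·3 + 0.07·3 + 0.23·4 + 0.18·2 + 0.12·2 = 3.03 bits/symbol.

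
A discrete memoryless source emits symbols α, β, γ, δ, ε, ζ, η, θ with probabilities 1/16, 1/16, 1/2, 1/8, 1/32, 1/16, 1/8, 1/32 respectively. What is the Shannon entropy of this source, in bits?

2.3125 bits

Each probability is a power of 1/2, so log₂(1/p) is an integer.
H = Σ p·log₂(1/p) = 1/16·4 + 1/16·4 + 1/2·1 + 1/8·3 + 1/32·5 + 1/16·4 + 1/8·3 + 1/32·5 = 2.3125 bits.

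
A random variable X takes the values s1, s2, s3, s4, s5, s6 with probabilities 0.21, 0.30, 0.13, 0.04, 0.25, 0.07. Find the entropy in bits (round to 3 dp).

H = −Σ pᵢ log₂ pᵢ.
−0.21·log₂(0.21) = 0.4728
−0.30·log₂(0.30) = 0.5211
−0.13·log₂(0.13) = 0.3826
−0.04·log₂(0.04) = 0.1858
−0.25·log₂(0.25) = 0.5000
−0.07·log₂(0.07) = 0.2686
Sum ≈ 2.3309 → 2.331 bits.

2.331 bits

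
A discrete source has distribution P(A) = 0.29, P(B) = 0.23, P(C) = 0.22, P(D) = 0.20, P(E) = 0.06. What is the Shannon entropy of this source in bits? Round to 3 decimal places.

2.194 bits

H = −Σ pᵢ log₂ pᵢ.
−0.29·log₂(0.29) = 0.5179
−0.23·log₂(0.23) = 0.4877
−0.22·log₂(0.22) = 0.4806
−0.20·log₂(0.20) = 0.4644
−0.06·log₂(0.06) = 0.2435
Sum ≈ 2.1941 → 2.194 bits.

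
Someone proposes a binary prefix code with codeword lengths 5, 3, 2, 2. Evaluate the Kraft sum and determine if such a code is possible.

With common denominator 2^5 = 32: Σ 2^(−ℓᵢ) = 1/32 + 4/32 + 8/32 + 8/32 = 21/32 = 0.65625.
Kraft's inequality requires Σ ≤ 1; here Σ = 0.65625 ≤ 1, so such a prefix code exists.

0.65625; yes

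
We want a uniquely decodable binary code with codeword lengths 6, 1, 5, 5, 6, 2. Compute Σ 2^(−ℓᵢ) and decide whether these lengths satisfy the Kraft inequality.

With common denominator 2^6 = 64: Σ 2^(−ℓᵢ) = 1/64 + 32/64 + 2/64 + 2/64 + 1/64 + 16/64 = 54/64 = 0.84375.
Kraft's inequality requires Σ ≤ 1; here Σ = 0.84375 ≤ 1, so such a prefix code exists.

0.84375; yes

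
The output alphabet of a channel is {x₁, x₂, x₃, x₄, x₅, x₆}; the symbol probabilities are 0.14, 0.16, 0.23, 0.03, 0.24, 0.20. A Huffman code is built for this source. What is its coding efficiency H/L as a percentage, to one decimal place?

Entropy H = −Σ p log₂ p ≈ 2.4181 bits.
Huffman merges: 3/100+7/50→17/100; 4/25+17/100→33/100; 1/5+23/100→43/100; 6/25+33/100→57/100; 43/100+57/100→1. L = 5/2 ≈ 2.5000.
Efficiency = H/L = 2.4181/2.5000 = 96.7%.

96.7%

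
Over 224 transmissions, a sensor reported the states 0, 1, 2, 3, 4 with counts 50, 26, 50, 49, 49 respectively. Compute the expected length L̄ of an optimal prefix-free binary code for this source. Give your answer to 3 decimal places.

2.335 bits/symbol

Probabilities are the counts divided by 224.
Repeatedly combine the two least-probable nodes; the expected code length is the sum of the merged weights.
merge 13/112 + 7/32 → 75/224
merge 7/32 + 25/112 → 99/224
merge 25/112 + 75/224 → 125/224
merge 99/224 + 125/224 → 1
L = 75/224 + 99/224 + 125/224 + 1 = 523/224 ≈ 2.335 bits/symbol.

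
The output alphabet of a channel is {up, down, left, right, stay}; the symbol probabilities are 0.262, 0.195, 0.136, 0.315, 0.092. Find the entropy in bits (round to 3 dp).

2.199 bits

H = −Σ pᵢ log₂ pᵢ.
−0.262·log₂(0.262) = 0.5063
−0.195·log₂(0.195) = 0.4599
−0.136·log₂(0.136) = 0.3915
−0.315·log₂(0.315) = 0.5250
−0.092·log₂(0.092) = 0.3167
Sum ≈ 2.1993 → 2.199 bits.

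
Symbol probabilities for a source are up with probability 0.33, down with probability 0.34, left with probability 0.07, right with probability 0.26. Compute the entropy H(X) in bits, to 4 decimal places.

1.8308 bits

H = −Σ pᵢ log₂ pᵢ.
−0.33·log₂(0.33) = 0.5278
−0.34·log₂(0.34) = 0.5292
−0.07·log₂(0.07) = 0.2686
−0.26·log₂(0.26) = 0.5053
Sum ≈ 1.8308 → 1.8308 bits.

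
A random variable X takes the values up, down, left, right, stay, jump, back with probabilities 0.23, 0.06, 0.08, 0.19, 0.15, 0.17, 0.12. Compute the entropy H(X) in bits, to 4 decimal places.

2.6901 bits

H = −Σ pᵢ log₂ pᵢ.
−0.23·log₂(0.23) = 0.4877
−0.06·log₂(0.06) = 0.2435
−0.08·log₂(0.08) = 0.2915
−0.19·log₂(0.19) = 0.4552
−0.15·log₂(0.15) = 0.4105
−0.17·log₂(0.17) = 0.4346
−0.12·log₂(0.12) = 0.3671
Sum ≈ 2.6901 → 2.6901 bits.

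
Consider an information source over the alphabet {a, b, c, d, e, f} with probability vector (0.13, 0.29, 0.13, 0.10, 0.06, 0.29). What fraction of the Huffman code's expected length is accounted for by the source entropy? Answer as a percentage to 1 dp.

Entropy H = −Σ p log₂ p ≈ 2.3768 bits.
Huffman merges: 3/50+1/10→4/25; 13/100+13/100→13/50; 4/25+13/50→21/50; 29/100+29/100→29/50; 21/50+29/50→1. L = 121/50 ≈ 2.4200.
Efficiency = H/L = 2.3768/2.4200 = 98.2%.

98.2%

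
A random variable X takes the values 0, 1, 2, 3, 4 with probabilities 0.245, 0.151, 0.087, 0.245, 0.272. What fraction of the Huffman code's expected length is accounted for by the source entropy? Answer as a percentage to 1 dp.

Entropy H = −Σ p log₂ p ≈ 2.2235 bits.
Huffman merges: 87/1000+151/1000→119/500; 119/500+49/200→483/1000; 49/200+34/125→517/1000; 483/1000+517/1000→1. L = 1119/500 ≈ 2.2380.
Efficiency = H/L = 2.2235/2.2380 = 99.4%.

99.4%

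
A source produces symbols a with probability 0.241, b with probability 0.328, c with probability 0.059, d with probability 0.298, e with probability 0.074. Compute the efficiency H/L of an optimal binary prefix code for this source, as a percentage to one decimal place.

96.7%

Entropy H = −Σ p log₂ p ≈ 2.0616 bits.
Huffman merges: 59/1000+37/500→133/1000; 133/1000+241/1000→187/500; 149/500+41/125→313/500; 187/500+313/500→1. L = 2133/1000 ≈ 2.1330.
Efficiency = H/L = 2.0616/2.1330 = 96.7%.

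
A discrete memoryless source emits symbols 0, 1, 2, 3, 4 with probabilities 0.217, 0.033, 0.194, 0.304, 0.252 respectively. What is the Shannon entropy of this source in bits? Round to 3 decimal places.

2.123 bits

H = −Σ pᵢ log₂ pᵢ.
−0.217·log₂(0.217) = 0.4783
−0.033·log₂(0.033) = 0.1624
−0.194·log₂(0.194) = 0.4590
−0.304·log₂(0.304) = 0.5222
−0.252·log₂(0.252) = 0.5011
Sum ≈ 2.1230 → 2.123 bits.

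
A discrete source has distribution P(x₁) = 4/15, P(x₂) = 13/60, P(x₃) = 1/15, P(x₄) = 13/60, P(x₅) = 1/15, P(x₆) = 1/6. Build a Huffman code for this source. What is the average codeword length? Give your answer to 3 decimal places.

Repeatedly combine the two least-probable nodes; the expected code length is the sum of the merged weights.
merge 1/15 + 1/15 → 2/15
merge 2/15 + 1/6 → 3/10
merge 13/60 + 13/60 → 13/30
merge 4/15 + 3/10 → 17/30
merge 13/30 + 17/30 → 1
L = 2/15 + 3/10 + 13/30 + 17/30 + 1 = 73/30 ≈ 2.433 bits/symbol.

2.433 bits/symbol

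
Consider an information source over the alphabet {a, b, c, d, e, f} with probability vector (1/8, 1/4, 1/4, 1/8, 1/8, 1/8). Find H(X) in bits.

Each probability is a power of 1/2, so log₂(1/p) is an integer.
H = Σ p·log₂(1/p) = 1/8·3 + 1/4·2 + 1/4·2 + 1/8·3 + 1/8·3 + 1/8·3 = 2.5 bits.

2.5 bits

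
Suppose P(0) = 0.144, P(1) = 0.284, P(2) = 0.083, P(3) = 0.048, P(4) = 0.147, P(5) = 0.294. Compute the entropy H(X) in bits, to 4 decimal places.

2.3525 bits

H = −Σ pᵢ log₂ pᵢ.
−0.144·log₂(0.144) = 0.4026
−0.284·log₂(0.284) = 0.5158
−0.083·log₂(0.083) = 0.2980
−0.048·log₂(0.048) = 0.2103
−0.147·log₂(0.147) = 0.4066
−0.294·log₂(0.294) = 0.5192
Sum ≈ 2.3525 → 2.3525 bits.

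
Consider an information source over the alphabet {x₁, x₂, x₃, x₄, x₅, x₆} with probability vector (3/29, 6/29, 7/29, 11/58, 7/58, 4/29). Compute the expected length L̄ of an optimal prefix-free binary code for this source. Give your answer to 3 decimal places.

2.552 bits/symbol

Repeatedly combine the two least-probable nodes; the expected code length is the sum of the merged weights.
merge 3/29 + 7/58 → 13/58
merge 4/29 + 11/58 → 19/58
merge 6/29 + 13/58 → 25/58
merge 7/29 + 19/58 → 33/58
merge 25/58 + 33/58 → 1
L = 13/58 + 19/58 + 25/58 + 33/58 + 1 = 74/29 ≈ 2.552 bits/symbol.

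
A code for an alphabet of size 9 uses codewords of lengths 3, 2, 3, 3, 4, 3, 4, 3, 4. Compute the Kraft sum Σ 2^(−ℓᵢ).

1.0625

With common denominator 2^4 = 16: Σ 2^(−ℓᵢ) = 2/16 + 4/16 + 2/16 + 2/16 + 1/16 + 2/16 + 1/16 + 2/16 + 1/16 = 17/16 = 1.0625.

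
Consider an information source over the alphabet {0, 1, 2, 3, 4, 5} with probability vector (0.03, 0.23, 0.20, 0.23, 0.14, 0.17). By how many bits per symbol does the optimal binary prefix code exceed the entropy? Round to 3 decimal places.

Entropy H = −Σ p log₂ p ≈ 2.4232 bits.
Huffman merges: 3/100+7/50→17/100; 17/100+17/100→17/50; 1/5+23/100→43/100; 23/100+17/50→57/100; 43/100+57/100→1. L = 251/100 ≈ 2.5100.
L − H = 2.5100 − 2.4232 = 0.087 bits.

0.087 bits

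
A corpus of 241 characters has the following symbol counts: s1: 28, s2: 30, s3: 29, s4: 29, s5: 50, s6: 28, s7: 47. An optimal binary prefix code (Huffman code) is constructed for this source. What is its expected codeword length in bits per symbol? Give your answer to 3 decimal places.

Probabilities are the counts divided by 241.
Repeatedly combine the two least-probable nodes; the expected code length is the sum of the merged weights.
merge 28/241 + 28/241 → 56/241
merge 29/241 + 29/241 → 58/241
merge 30/241 + 47/241 → 77/241
merge 50/241 + 56/241 → 106/241
merge 58/241 + 77/241 → 135/241
merge 106/241 + 135/241 → 1
L = 56/241 + 58/241 + 77/241 + 106/241 + 135/241 + 1 = 673/241 ≈ 2.793 bits/symbol.

2.793 bits/symbol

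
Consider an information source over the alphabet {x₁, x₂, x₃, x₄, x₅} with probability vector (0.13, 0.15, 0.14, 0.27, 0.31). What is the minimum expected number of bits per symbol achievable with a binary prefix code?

2.27 bits/symbol

Repeatedly combine the two least-probable nodes; the expected code length is the sum of the merged weights.
merge 13/100 + 7/50 → 27/100
merge 3/20 + 27/100 → 21/50
merge 27/100 + 31/100 → 29/50
merge 21/50 + 29/50 → 1
L = 27/100 + 21/50 + 29/50 + 1 = 227/100 = 2.27 bits/symbol.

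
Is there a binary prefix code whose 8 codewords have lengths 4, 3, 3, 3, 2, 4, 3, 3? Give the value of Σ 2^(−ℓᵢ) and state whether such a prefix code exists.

1; yes

With common denominator 2^4 = 16: Σ 2^(−ℓᵢ) = 1/16 + 2/16 + 2/16 + 2/16 + 4/16 + 1/16 + 2/16 + 2/16 = 16/16 = 1.
Kraft's inequality requires Σ ≤ 1; here Σ = 1 ≤ 1, so such a prefix code exists.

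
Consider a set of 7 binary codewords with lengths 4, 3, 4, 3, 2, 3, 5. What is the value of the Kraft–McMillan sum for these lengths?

With common denominator 2^5 = 32: Σ 2^(−ℓᵢ) = 2/32 + 4/32 + 2/32 + 4/32 + 8/32 + 4/32 + 1/32 = 25/32 = 0.78125.

0.78125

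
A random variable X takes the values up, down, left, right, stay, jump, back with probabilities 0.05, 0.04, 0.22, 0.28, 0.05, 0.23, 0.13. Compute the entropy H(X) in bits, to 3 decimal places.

2.483 bits

H = −Σ pᵢ log₂ pᵢ.
−0.05·log₂(0.05) = 0.2161
−0.04·log₂(0.04) = 0.1858
−0.22·log₂(0.22) = 0.4806
−0.28·log₂(0.28) = 0.5142
−0.05·log₂(0.05) = 0.2161
−0.23·log₂(0.23) = 0.4877
−0.13·log₂(0.13) = 0.3826
Sum ≈ 2.4831 → 2.483 bits.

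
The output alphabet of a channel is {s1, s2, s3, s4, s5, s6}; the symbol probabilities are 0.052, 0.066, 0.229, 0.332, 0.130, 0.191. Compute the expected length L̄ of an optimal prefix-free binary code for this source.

Repeatedly combine the two least-probable nodes; the expected code length is the sum of the merged weights.
merge 13/250 + 33/500 → 59/500
merge 59/500 + 13/100 → 31/125
merge 191/1000 + 229/1000 → 21/50
merge 31/125 + 83/250 → 29/50
merge 21/50 + 29/50 → 1
L = 59/500 + 31/125 + 21/50 + 29/50 + 1 = 1183/500 = 2.366 bits/symbol.

2.366 bits/symbol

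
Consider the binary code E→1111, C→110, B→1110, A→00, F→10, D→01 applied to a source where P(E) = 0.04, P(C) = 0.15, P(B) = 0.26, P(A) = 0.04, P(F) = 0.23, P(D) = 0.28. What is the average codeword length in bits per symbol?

2.75 bits/symbol

L̄ = Σ pᵢ·ℓᵢ = 0.04·4 + 0.15·3 + 0.26·4 + 0.04·2 + 0.23·2 + 0.28·2 = 2.75 bits/symbol.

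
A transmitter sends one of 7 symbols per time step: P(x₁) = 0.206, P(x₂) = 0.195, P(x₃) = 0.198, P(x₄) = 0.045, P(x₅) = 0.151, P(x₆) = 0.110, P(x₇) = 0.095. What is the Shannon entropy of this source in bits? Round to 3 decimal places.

2.678 bits

H = −Σ pᵢ log₂ pᵢ.
−0.206·log₂(0.206) = 0.4695
−0.195·log₂(0.195) = 0.4599
−0.198·log₂(0.198) = 0.4626
−0.045·log₂(0.045) = 0.2013
−0.151·log₂(0.151) = 0.4118
−0.110·log₂(0.110) = 0.3503
−0.095·log₂(0.095) = 0.3226
Sum ≈ 2.6781 → 2.678 bits.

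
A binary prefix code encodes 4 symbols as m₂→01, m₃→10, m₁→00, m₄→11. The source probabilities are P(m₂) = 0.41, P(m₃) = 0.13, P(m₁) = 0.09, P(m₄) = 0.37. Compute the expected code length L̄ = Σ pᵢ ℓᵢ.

2 bits/symbol

L̄ = Σ pᵢ·ℓᵢ = 0.41·2 + 0.13·2 + 0.09·2 + 0.37·2 = 2 bits/symbol.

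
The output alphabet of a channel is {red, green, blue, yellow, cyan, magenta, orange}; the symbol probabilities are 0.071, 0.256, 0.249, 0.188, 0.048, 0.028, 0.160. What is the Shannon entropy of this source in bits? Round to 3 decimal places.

H = −Σ pᵢ log₂ pᵢ.
−0.071·log₂(0.071) = 0.2709
−0.256·log₂(0.256) = 0.5032
−0.249·log₂(0.249) = 0.4994
−0.188·log₂(0.188) = 0.4533
−0.048·log₂(0.048) = 0.2103
−0.028·log₂(0.028) = 0.1444
−0.160·log₂(0.160) = 0.4230
Sum ≈ 2.5047 → 2.505 bits.

2.505 bits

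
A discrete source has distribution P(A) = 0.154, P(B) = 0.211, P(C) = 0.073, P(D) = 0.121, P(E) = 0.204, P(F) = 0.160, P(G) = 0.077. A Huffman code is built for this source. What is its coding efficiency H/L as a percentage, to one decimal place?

Entropy H = −Σ p log₂ p ≈ 2.7093 bits.
Huffman merges: 73/1000+77/1000→3/20; 121/1000+3/20→271/1000; 77/500+4/25→157/500; 51/250+211/1000→83/200; 271/1000+157/500→117/200; 83/200+117/200→1. L = 547/200 ≈ 2.7350.
Efficiency = H/L = 2.7093/2.7350 = 99.1%.

99.1%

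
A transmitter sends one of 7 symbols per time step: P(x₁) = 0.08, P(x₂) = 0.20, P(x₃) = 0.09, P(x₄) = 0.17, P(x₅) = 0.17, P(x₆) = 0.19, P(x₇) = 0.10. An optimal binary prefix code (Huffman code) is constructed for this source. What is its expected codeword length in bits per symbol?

Repeatedly combine the two least-probable nodes; the expected code length is the sum of the merged weights.
merge 2/25 + 9/100 → 17/100
merge 1/10 + 17/100 → 27/100
merge 17/100 + 17/100 → 17/50
merge 19/100 + 1/5 → 39/100
merge 27/100 + 17/50 → 61/100
merge 39/100 + 61/100 → 1
L = 17/100 + 27/100 + 17/50 + 39/100 + 61/100 + 1 = 139/50 = 2.78 bits/symbol.

2.78 bits/symbol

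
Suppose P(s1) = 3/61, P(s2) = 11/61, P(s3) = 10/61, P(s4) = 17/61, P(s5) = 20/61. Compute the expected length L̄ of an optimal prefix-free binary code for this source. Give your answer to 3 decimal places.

2.213 bits/symbol

Repeatedly combine the two least-probable nodes; the expected code length is the sum of the merged weights.
merge 3/61 + 10/61 → 13/61
merge 11/61 + 13/61 → 24/61
merge 17/61 + 20/61 → 37/61
merge 24/61 + 37/61 → 1
L = 13/61 + 24/61 + 37/61 + 1 = 135/61 ≈ 2.213 bits/symbol.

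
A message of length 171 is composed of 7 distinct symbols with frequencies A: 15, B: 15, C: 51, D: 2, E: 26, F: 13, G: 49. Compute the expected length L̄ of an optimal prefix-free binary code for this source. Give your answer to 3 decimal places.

2.503 bits/symbol

Probabilities are the counts divided by 171.
Repeatedly combine the two least-probable nodes; the expected code length is the sum of the merged weights.
merge 2/171 + 13/171 → 5/57
merge 5/57 + 5/57 → 10/57
merge 5/57 + 26/171 → 41/171
merge 10/57 + 41/171 → 71/171
merge 49/171 + 17/57 → 100/171
merge 71/171 + 100/171 → 1
L = 5/57 + 10/57 + 41/171 + 71/171 + 100/171 + 1 = 428/171 ≈ 2.503 bits/symbol.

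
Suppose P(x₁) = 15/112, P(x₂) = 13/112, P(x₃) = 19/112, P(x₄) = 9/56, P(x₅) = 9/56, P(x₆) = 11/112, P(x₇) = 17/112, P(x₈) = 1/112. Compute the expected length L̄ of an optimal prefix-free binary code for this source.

2.9375 bits/symbol

Repeatedly combine the two least-probable nodes; the expected code length is the sum of the merged weights.
merge 1/112 + 11/112 → 3/28
merge 3/28 + 13/112 → 25/112
merge 15/112 + 17/112 → 2/7
merge 9/56 + 9/56 → 9/28
merge 19/112 + 25/112 → 11/28
merge 2/7 + 9/28 → 17/28
merge 11/28 + 17/28 → 1
L = 3/28 + 25/112 + 2/7 + 9/28 + 11/28 + 17/28 + 1 = 47/16 = 2.9375 bits/symbol.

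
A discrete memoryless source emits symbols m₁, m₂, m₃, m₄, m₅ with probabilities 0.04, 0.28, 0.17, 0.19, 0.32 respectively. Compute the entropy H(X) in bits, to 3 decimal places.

2.116 bits

H = −Σ pᵢ log₂ pᵢ.
−0.04·log₂(0.04) = 0.1858
−0.28·log₂(0.28) = 0.5142
−0.17·log₂(0.17) = 0.4346
−0.19·log₂(0.19) = 0.4552
−0.32·log₂(0.32) = 0.5260
Sum ≈ 2.1158 → 2.116 bits.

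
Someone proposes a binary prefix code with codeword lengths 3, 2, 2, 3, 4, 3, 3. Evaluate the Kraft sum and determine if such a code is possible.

With common denominator 2^4 = 16: Σ 2^(−ℓᵢ) = 2/16 + 4/16 + 4/16 + 2/16 + 1/16 + 2/16 + 2/16 = 17/16 = 1.0625.
Kraft's inequality requires Σ ≤ 1; here Σ = 1.0625 > 1, so no such prefix code exists.

1.0625; no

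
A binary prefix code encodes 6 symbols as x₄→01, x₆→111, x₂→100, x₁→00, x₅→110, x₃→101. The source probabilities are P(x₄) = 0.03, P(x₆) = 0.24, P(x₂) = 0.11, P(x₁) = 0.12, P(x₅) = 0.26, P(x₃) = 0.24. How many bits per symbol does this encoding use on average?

L̄ = Σ pᵢ·ℓᵢ = 0.03·2 + 0.24·3 + 0.11·3 + 0.12·2 + 0.26·3 + 0.24·3 = 2.85 bits/symbol.

2.85 bits/symbol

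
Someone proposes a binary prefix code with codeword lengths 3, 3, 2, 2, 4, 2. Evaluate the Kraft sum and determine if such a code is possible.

1.0625; no

With common denominator 2^4 = 16: Σ 2^(−ℓᵢ) = 2/16 + 2/16 + 4/16 + 4/16 + 1/16 + 4/16 = 17/16 = 1.0625.
Kraft's inequality requires Σ ≤ 1; here Σ = 1.0625 > 1, so no such prefix code exists.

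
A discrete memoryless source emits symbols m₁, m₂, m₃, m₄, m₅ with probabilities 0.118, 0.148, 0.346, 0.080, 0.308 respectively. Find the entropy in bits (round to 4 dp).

H = −Σ pᵢ log₂ pᵢ.
−0.118·log₂(0.118) = 0.3638
−0.148·log₂(0.148) = 0.4079
−0.346·log₂(0.346) = 0.5298
−0.080·log₂(0.080) = 0.2915
−0.308·log₂(0.308) = 0.5233
Sum ≈ 2.1163 → 2.1163 bits.

2.1163 bits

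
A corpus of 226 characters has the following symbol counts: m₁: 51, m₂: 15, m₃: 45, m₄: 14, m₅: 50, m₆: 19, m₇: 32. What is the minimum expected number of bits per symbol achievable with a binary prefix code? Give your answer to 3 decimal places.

Probabilities are the counts divided by 226.
Repeatedly combine the two least-probable nodes; the expected code length is the sum of the merged weights.
merge 7/113 + 15/226 → 29/226
merge 19/226 + 29/226 → 24/113
merge 16/113 + 45/226 → 77/226
merge 24/113 + 25/113 → 49/113
merge 51/226 + 77/226 → 64/113
merge 49/113 + 64/113 → 1
L = 29/226 + 24/113 + 77/226 + 49/113 + 64/113 + 1 = 303/113 ≈ 2.681 bits/symbol.

2.681 bits/symbol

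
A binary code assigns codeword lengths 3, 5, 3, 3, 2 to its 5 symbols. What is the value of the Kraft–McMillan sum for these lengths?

With common denominator 2^5 = 32: Σ 2^(−ℓᵢ) = 4/32 + 1/32 + 4/32 + 4/32 + 8/32 = 21/32 = 0.65625.

0.65625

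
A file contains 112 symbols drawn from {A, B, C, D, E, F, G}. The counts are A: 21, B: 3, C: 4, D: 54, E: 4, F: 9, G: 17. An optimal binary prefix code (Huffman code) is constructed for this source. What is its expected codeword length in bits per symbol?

2.1875 bits/symbol

Probabilities are the counts divided by 112.
Repeatedly combine the two least-probable nodes; the expected code length is the sum of the merged weights.
merge 3/112 + 1/28 → 1/16
merge 1/28 + 1/16 → 11/112
merge 9/112 + 11/112 → 5/28
merge 17/112 + 5/28 → 37/112
merge 3/16 + 37/112 → 29/56
merge 27/56 + 29/56 → 1
L = 1/16 + 11/112 + 5/28 + 37/112 + 29/56 + 1 = 35/16 = 2.1875 bits/symbol.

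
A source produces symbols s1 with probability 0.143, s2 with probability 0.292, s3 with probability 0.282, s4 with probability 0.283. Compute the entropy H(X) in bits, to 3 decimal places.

H = −Σ pᵢ log₂ pᵢ.
−0.143·log₂(0.143) = 0.4012
−0.292·log₂(0.292) = 0.5186
−0.282·log₂(0.282) = 0.5150
−0.283·log₂(0.283) = 0.5154
Sum ≈ 1.9502 → 1.950 bits.

1.950 bits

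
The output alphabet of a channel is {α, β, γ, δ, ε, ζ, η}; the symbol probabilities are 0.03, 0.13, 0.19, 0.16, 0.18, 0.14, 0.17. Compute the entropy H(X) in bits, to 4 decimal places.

2.6897 bits

H = −Σ pᵢ log₂ pᵢ.
−0.03·log₂(0.03) = 0.1518
−0.13·log₂(0.13) = 0.3826
−0.19·log₂(0.19) = 0.4552
−0.16·log₂(0.16) = 0.4230
−0.18·log₂(0.18) = 0.4453
−0.14·log₂(0.14) = 0.3971
−0.17·log₂(0.17) = 0.4346
Sum ≈ 2.6897 → 2.6897 bits.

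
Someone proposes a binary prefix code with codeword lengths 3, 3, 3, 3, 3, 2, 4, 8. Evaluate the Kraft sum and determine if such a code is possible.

0.94140625; yes

With common denominator 2^8 = 256: Σ 2^(−ℓᵢ) = 32/256 + 32/256 + 32/256 + 32/256 + 32/256 + 64/256 + 16/256 + 1/256 = 241/256 = 0.94140625.
Kraft's inequality requires Σ ≤ 1; here Σ = 0.94140625 ≤ 1, so such a prefix code exists.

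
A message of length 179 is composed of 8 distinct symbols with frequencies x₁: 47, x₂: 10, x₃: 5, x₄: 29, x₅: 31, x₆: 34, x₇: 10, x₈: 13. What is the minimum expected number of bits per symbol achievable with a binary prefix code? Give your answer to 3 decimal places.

Probabilities are the counts divided by 179.
Repeatedly combine the two least-probable nodes; the expected code length is the sum of the merged weights.
merge 5/179 + 10/179 → 15/179
merge 10/179 + 13/179 → 23/179
merge 15/179 + 23/179 → 38/179
merge 29/179 + 31/179 → 60/179
merge 34/179 + 38/179 → 72/179
merge 47/179 + 60/179 → 107/179
merge 72/179 + 107/179 → 1
L = 15/179 + 23/179 + 38/179 + 60/179 + 72/179 + 107/179 + 1 = 494/179 ≈ 2.760 bits/symbol.

2.760 bits/symbol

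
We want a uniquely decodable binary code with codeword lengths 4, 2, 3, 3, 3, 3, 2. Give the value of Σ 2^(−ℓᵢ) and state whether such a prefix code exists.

1.0625; no

With common denominator 2^4 = 16: Σ 2^(−ℓᵢ) = 1/16 + 4/16 + 2/16 + 2/16 + 2/16 + 2/16 + 4/16 = 17/16 = 1.0625.
Kraft's inequality requires Σ ≤ 1; here Σ = 1.0625 > 1, so no such prefix code exists.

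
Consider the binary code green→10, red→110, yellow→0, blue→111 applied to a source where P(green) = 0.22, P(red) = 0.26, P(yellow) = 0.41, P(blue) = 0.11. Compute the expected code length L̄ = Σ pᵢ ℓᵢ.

1.96 bits/symbol

L̄ = Σ pᵢ·ℓᵢ = 0.22·2 + 0.26·3 + 0.41·1 + 0.11·3 = 1.96 bits/symbol.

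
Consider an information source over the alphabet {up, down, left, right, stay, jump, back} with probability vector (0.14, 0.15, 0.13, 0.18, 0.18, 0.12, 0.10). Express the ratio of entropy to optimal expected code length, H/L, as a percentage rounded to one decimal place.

Entropy H = −Σ p log₂ p ≈ 2.7802 bits.
Huffman merges: 1/10+3/25→11/50; 13/100+7/50→27/100; 3/20+9/50→33/100; 9/50+11/50→2/5; 27/100+33/100→3/5; 2/5+3/5→1. L = 141/50 ≈ 2.8200.
Efficiency = H/L = 2.7802/2.8200 = 98.6%.

98.6%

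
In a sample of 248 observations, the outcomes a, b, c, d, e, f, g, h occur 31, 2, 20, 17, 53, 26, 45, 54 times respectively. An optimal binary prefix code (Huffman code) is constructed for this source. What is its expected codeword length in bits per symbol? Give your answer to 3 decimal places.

2.802 bits/symbol

Probabilities are the counts divided by 248.
Repeatedly combine the two least-probable nodes; the expected code length is the sum of the merged weights.
merge 1/124 + 17/248 → 19/248
merge 19/248 + 5/62 → 39/248
merge 13/124 + 1/8 → 57/248
merge 39/248 + 45/248 → 21/62
merge 53/248 + 27/124 → 107/248
merge 57/248 + 21/62 → 141/248
merge 107/248 + 141/248 → 1
L = 19/248 + 39/248 + 57/248 + 21/62 + 107/248 + 141/248 + 1 = 695/248 ≈ 2.802 bits/symbol.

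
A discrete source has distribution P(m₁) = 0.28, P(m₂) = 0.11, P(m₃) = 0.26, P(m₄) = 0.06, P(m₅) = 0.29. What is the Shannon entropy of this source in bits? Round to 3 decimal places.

2.131 bits

H = −Σ pᵢ log₂ pᵢ.
−0.28·log₂(0.28) = 0.5142
−0.11·log₂(0.11) = 0.3503
−0.26·log₂(0.26) = 0.5053
−0.06·log₂(0.06) = 0.2435
−0.29·log₂(0.29) = 0.5179
Sum ≈ 2.1312 → 2.131 bits.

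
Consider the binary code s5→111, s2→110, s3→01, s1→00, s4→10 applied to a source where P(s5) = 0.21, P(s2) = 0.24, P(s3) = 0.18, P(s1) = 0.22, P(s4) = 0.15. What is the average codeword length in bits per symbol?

L̄ = Σ pᵢ·ℓᵢ = 0.21·3 + 0.24·3 + 0.18·2 + 0.22·2 + 0.15·2 = 2.45 bits/symbol.

2.45 bits/symbol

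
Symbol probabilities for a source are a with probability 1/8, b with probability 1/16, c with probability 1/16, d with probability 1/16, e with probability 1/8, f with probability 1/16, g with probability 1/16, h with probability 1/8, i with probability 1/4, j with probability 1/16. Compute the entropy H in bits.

Each probability is a power of 1/2, so log₂(1/p) is an integer.
H = Σ p·log₂(1/p) = 1/8·3 + 1/16·4 + 1/16·4 + 1/16·4 + 1/8·3 + 1/16·4 + 1/16·4 + 1/8·3 + 1/4·2 + 1/16·4 = 3.125 bits.

3.125 bits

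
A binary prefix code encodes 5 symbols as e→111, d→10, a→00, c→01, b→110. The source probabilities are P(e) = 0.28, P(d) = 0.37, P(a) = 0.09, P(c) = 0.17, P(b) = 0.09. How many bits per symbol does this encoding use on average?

L̄ = Σ pᵢ·ℓᵢ = 0.28·3 + 0.37·2 + 0.09·2 + 0.17·2 + 0.09·3 = 2.37 bits/symbol.

2.37 bits/symbol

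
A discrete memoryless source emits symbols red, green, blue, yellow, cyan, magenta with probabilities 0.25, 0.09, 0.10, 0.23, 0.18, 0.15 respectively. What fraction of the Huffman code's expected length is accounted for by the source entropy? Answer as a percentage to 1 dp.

98.7%

Entropy H = −Σ p log₂ p ≈ 2.4884 bits.
Huffman merges: 9/100+1/10→19/100; 3/20+9/50→33/100; 19/100+23/100→21/50; 1/4+33/100→29/50; 21/50+29/50→1. L = 63/25 ≈ 2.5200.
Efficiency = H/L = 2.4884/2.5200 = 98.7%.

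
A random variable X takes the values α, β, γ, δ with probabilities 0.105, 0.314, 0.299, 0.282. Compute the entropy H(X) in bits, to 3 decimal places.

H = −Σ pᵢ log₂ pᵢ.
−0.105·log₂(0.105) = 0.3414
−0.314·log₂(0.314) = 0.5247
−0.299·log₂(0.299) = 0.5208
−0.282·log₂(0.282) = 0.5150
Sum ≈ 1.9019 → 1.902 bits.

1.902 bits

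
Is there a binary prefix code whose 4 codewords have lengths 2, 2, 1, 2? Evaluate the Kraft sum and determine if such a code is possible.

With common denominator 2^2 = 4: Σ 2^(−ℓᵢ) = 1/4 + 1/4 + 2/4 + 1/4 = 5/4 = 1.25.
Kraft's inequality requires Σ ≤ 1; here Σ = 1.25 > 1, so no such prefix code exists.

1.25; no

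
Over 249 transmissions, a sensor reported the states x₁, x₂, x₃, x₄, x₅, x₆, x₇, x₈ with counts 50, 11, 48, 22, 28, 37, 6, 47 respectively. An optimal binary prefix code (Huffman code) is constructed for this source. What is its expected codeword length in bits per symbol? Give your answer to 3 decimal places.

Probabilities are the counts divided by 249.
Repeatedly combine the two least-probable nodes; the expected code length is the sum of the merged weights.
merge 2/83 + 11/249 → 17/249
merge 17/249 + 22/249 → 13/83
merge 28/249 + 37/249 → 65/249
merge 13/83 + 47/249 → 86/249
merge 16/83 + 50/249 → 98/249
merge 65/249 + 86/249 → 151/249
merge 98/249 + 151/249 → 1
L = 17/249 + 13/83 + 65/249 + 86/249 + 98/249 + 151/249 + 1 = 235/83 ≈ 2.831 bits/symbol.

2.831 bits/symbol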